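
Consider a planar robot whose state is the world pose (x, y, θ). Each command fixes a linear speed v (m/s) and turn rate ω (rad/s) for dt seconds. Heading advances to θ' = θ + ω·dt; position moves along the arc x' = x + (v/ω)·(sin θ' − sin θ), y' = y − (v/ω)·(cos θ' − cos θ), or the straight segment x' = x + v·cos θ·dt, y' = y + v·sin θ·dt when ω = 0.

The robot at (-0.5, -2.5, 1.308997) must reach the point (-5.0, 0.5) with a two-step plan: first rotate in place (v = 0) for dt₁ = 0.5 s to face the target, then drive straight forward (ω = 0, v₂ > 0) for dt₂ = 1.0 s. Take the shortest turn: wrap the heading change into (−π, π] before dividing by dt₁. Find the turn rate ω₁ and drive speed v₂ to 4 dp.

ω₁ = 2.4892, v₂ = 5.4083

heading to target = atan2(0.5−-2.5, -5−-0.5) = 2.5536
Δθ = wrap(2.5536 − 1.3090) = 1.2446; ω₁ = Δθ/dt₁ = 2.4892
distance = √((-5−-0.5)² + (0.5−-2.5)²) = 5.4083; v₂ = distance/dt₂ = 5.4083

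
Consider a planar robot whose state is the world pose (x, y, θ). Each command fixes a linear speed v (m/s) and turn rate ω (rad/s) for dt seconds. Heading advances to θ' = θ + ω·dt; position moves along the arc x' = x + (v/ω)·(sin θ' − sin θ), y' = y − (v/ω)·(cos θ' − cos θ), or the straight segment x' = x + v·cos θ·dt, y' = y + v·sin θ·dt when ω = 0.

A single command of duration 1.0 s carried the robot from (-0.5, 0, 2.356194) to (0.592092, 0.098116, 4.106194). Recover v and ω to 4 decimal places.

v = -1.2500, ω = 1.7500

Δθ = 4.106194 − 2.356194 = 1.750000
ω = Δθ/dt = 1.750000/1.0 = 1.7500
R = Δx/(sin θ' − sin θ) = -0.7143
v = R·ω = -0.7143·1.7500 = -1.2500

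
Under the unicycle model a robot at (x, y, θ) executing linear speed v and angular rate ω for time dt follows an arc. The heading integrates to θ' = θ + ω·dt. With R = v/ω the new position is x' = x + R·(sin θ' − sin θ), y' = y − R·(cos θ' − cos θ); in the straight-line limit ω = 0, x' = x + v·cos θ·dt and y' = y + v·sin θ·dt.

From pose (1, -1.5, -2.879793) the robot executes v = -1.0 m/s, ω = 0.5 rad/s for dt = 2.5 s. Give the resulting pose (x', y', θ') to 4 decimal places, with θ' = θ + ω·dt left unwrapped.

(2.4789, 0.3139, -1.6298)

θ' = -2.8798 + 0.5·2.5 = -1.6298
R = v/ω = -1.0/0.5 = -2.0000
x' = 1 + -2.0000·(sin -1.6298 − sin -2.8798) = 2.4789
y' = -1.5 − -2.0000·(cos -1.6298 − cos -2.8798) = 0.3139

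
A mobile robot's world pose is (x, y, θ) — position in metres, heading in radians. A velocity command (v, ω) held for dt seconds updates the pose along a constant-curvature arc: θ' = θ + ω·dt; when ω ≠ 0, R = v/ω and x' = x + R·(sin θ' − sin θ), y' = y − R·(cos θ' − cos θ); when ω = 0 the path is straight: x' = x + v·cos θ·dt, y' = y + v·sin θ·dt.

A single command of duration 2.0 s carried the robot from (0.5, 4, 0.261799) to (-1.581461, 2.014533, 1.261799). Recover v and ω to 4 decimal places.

Δθ = 1.261799 − 0.261799 = 1.000000
ω = Δθ/dt = 1.000000/2.0 = 0.5000
R = Δx/(sin θ' − sin θ) = -3.0000
v = R·ω = -3.0000·0.5000 = -1.5000

v = -1.5000, ω = 0.5000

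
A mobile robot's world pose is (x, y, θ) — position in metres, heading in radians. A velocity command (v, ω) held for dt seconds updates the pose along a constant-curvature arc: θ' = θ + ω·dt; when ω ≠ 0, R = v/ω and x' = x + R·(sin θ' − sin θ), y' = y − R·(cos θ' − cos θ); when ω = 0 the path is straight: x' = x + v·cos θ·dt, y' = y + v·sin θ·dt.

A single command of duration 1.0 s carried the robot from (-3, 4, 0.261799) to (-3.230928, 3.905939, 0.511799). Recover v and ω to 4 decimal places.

Δθ = 0.511799 − 0.261799 = 0.250000
ω = Δθ/dt = 0.250000/1.0 = 0.2500
R = Δx/(sin θ' − sin θ) = -1.0000
v = R·ω = -1.0000·0.2500 = -0.2500

v = -0.2500, ω = 0.2500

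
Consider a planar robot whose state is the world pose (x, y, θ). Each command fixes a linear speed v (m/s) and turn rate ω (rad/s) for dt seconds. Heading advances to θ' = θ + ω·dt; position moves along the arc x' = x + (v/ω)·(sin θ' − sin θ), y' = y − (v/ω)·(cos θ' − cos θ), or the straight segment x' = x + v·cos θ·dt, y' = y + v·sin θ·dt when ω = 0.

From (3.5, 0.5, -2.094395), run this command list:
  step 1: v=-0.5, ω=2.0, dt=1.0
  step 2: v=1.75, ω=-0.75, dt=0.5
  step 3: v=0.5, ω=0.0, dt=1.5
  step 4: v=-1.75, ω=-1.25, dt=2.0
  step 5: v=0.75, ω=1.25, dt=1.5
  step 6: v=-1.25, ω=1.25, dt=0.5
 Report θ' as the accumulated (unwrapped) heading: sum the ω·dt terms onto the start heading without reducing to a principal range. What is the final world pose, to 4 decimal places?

step 1: θ'=-0.0944 (R=-0.2500) → pose (3.3071, 0.8739, -0.0944)
step 2: θ'=-0.4694 (R=-2.3333) → pose (4.1426, 0.6319, -0.4694)
step 3: θ'=-0.4694 (straight) → pose (4.8115, 0.2926, -0.4694)
step 4: θ'=-2.9694 (R=1.4000) → pose (5.2049, 2.9205, -2.9694)
step 5: θ'=-1.0944 (R=0.6000) → pose (4.7745, 2.0542, -1.0944)
step 6: θ'=-0.4694 (R=-1.0000) → pose (4.3382, 2.4875, -0.4694)

(4.3382, 2.4875, -0.4694)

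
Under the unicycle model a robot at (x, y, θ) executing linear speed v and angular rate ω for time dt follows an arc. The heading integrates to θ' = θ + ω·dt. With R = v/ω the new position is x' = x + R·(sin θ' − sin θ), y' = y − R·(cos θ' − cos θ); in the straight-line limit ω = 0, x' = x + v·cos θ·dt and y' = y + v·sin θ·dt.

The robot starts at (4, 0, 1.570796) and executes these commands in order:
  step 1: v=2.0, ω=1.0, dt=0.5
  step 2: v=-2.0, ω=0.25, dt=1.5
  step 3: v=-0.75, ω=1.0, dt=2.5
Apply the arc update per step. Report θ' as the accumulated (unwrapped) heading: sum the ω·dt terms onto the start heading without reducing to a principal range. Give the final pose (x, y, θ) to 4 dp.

step 1: θ'=2.0708 (R=2.0000) → pose (3.7552, 0.9589, 2.0708)
step 2: θ'=2.4458 (R=-8.0000) → pose (5.6479, -1.3461, 2.4458)
step 3: θ'=4.9458 (R=-0.7500) → pose (6.8583, -0.5970, 4.9458)

(6.8583, -0.5970, 4.9458)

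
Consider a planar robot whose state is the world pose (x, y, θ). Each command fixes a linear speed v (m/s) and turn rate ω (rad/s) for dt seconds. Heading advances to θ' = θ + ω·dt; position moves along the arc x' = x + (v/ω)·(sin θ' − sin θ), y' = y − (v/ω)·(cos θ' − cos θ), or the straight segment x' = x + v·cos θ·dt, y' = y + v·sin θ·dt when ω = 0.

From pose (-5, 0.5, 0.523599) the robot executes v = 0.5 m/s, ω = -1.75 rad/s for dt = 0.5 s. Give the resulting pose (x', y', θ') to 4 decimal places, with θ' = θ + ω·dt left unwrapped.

θ' = 0.5236 + -1.75·0.5 = -0.3514
R = v/ω = 0.5/-1.75 = -0.2857
x' = -5 + -0.2857·(sin -0.3514 − sin 0.5236) = -4.7588
y' = 0.5 − -0.2857·(cos -0.3514 − cos 0.5236) = 0.5208

(-4.7588, 0.5208, -0.3514)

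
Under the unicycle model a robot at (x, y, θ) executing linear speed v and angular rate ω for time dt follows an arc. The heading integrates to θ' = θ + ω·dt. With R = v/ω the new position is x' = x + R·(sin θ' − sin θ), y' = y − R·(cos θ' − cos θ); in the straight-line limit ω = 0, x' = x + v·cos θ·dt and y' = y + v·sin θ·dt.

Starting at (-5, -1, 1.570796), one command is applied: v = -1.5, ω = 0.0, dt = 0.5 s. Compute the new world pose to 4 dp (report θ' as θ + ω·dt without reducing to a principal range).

(-5.0000, -1.7500, 1.5708)

θ' = 1.5708 + 0.0·0.5 = 1.5708
ω = 0 → straight: x' = -5 + -1.5·cos(1.5708)·0.5 = -5.0000
y' = -1 + -1.5·sin(1.5708)·0.5 = -1.7500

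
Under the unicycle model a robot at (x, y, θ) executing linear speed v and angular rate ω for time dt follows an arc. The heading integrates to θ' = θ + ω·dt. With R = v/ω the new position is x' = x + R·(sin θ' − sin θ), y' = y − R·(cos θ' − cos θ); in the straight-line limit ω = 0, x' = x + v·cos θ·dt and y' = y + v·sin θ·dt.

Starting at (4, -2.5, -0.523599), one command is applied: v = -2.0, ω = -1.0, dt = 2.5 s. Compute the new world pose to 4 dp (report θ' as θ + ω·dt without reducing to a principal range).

(4.7646, 1.2181, -3.0236)

θ' = -0.5236 + -1.0·2.5 = -3.0236
R = v/ω = -2.0/-1.0 = 2.0000
x' = 4 + 2.0000·(sin -3.0236 − sin -0.5236) = 4.7646
y' = -2.5 − 2.0000·(cos -3.0236 − cos -0.5236) = 1.2181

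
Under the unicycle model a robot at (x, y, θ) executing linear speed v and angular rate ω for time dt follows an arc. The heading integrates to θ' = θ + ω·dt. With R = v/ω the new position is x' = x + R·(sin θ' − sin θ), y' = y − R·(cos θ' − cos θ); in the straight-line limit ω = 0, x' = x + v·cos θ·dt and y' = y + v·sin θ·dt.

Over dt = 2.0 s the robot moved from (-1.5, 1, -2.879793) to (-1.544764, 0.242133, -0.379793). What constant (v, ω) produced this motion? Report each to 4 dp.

v = 0.5000, ω = 1.2500

Δθ = -0.379793 − -2.879793 = 2.500000
ω = Δθ/dt = 2.500000/2.0 = 1.2500
R = −Δy/(cos θ' − cos θ) = 0.4000
v = R·ω = 0.4000·1.2500 = 0.5000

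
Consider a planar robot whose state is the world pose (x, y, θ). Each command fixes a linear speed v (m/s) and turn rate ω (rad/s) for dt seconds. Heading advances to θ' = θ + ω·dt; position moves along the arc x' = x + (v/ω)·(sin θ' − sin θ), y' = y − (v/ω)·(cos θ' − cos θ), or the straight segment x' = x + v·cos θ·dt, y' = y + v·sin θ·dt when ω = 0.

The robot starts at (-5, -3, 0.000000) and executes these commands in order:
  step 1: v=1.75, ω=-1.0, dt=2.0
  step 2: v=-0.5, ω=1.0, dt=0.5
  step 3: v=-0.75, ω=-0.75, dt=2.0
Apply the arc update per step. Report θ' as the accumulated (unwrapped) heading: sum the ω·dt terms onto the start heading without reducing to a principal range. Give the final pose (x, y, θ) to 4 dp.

(-2.5083, -4.1741, -3.0000)

step 1: θ'=-2.0000 (R=-1.7500) → pose (-3.4087, -5.4783, -2.0000)
step 2: θ'=-1.5000 (R=-0.5000) → pose (-3.3646, -5.2348, -1.5000)
step 3: θ'=-3.0000 (R=1.0000) → pose (-2.5083, -4.1741, -3.0000)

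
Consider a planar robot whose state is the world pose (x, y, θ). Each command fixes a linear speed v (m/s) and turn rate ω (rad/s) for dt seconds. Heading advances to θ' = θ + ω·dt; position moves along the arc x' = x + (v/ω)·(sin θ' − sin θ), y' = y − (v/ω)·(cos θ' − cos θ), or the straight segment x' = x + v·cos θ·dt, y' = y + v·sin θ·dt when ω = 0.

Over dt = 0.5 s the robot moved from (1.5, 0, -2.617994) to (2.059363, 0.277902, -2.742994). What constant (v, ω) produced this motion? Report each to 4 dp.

Δθ = -2.742994 − -2.617994 = -0.125000
ω = Δθ/dt = -0.125000/0.5 = -0.2500
R = Δx/(sin θ' − sin θ) = 5.0000
v = R·ω = 5.0000·-0.2500 = -1.2500

v = -1.2500, ω = -0.2500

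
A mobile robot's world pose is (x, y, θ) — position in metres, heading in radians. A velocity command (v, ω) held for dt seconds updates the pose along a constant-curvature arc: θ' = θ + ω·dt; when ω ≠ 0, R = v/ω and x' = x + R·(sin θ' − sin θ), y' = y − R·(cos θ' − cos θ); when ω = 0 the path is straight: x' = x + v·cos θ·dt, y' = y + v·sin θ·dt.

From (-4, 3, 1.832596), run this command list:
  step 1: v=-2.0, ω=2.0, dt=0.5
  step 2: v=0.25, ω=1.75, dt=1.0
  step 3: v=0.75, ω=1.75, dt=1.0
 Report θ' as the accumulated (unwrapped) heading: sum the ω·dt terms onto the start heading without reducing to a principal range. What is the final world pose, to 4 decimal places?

(-3.0771, 1.7051, 6.3326)

step 1: θ'=2.8326 (R=-1.0000) → pose (-3.3382, 2.3062, 2.8326)
step 2: θ'=4.5826 (R=0.1429) → pose (-3.5233, 2.1886, 4.5826)
step 3: θ'=6.3326 (R=0.4286) → pose (-3.0771, 1.7051, 6.3326)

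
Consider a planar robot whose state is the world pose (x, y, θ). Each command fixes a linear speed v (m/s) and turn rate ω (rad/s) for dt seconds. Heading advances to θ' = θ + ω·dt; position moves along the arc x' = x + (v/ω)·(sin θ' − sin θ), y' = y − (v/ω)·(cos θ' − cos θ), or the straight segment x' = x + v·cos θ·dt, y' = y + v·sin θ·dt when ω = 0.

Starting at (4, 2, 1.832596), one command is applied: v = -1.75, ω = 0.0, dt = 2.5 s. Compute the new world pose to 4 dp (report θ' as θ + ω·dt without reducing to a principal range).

(5.1323, -2.2259, 1.8326)

θ' = 1.8326 + 0.0·2.5 = 1.8326
ω = 0 → straight: x' = 4 + -1.75·cos(1.8326)·2.5 = 5.1323
y' = 2 + -1.75·sin(1.8326)·2.5 = -2.2259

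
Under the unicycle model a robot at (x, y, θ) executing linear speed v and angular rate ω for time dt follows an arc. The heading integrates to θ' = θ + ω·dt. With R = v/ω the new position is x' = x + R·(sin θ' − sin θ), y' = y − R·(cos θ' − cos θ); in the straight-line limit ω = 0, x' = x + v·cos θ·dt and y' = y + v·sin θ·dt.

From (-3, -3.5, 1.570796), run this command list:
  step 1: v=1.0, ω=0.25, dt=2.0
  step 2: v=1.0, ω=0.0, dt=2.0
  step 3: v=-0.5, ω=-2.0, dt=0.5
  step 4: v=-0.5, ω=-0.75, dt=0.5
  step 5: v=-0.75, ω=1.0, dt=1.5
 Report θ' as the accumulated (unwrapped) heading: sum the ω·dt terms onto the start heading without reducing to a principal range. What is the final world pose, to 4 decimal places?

(-4.7337, -1.2734, 2.1958)

step 1: θ'=2.0708 (R=4.0000) → pose (-3.4897, -1.5823, 2.0708)
step 2: θ'=2.0708 (straight) → pose (-4.4485, 0.1729, 2.0708)
step 3: θ'=1.0708 (R=0.2500) → pose (-4.4485, -0.0668, 1.0708)
step 4: θ'=0.6958 (R=0.6667) → pose (-4.6062, -0.2589, 0.6958)
step 5: θ'=2.1958 (R=-0.7500) → pose (-4.7337, -1.2734, 2.1958)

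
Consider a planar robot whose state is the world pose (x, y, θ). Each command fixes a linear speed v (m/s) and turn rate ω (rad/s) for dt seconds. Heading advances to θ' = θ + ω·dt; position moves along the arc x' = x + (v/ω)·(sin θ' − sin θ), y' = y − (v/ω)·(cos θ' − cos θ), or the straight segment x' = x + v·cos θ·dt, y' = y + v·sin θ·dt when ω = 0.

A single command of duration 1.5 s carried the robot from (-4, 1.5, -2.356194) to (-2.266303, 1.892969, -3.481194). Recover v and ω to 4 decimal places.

Δθ = -3.481194 − -2.356194 = -1.125000
ω = Δθ/dt = -1.125000/1.5 = -0.7500
R = Δx/(sin θ' − sin θ) = 1.6667
v = R·ω = 1.6667·-0.7500 = -1.2500

v = -1.2500, ω = -0.7500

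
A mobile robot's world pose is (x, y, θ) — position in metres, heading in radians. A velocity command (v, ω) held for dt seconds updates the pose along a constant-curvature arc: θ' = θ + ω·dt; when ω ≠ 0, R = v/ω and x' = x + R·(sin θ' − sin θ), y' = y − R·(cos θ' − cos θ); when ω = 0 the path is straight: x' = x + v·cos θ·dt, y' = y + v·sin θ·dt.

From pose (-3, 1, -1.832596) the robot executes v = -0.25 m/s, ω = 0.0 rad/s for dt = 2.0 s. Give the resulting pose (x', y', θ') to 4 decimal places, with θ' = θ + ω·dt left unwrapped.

(-2.8706, 1.4830, -1.8326)

θ' = -1.8326 + 0.0·2.0 = -1.8326
ω = 0 → straight: x' = -3 + -0.25·cos(-1.8326)·2.0 = -2.8706
y' = 1 + -0.25·sin(-1.8326)·2.0 = 1.4830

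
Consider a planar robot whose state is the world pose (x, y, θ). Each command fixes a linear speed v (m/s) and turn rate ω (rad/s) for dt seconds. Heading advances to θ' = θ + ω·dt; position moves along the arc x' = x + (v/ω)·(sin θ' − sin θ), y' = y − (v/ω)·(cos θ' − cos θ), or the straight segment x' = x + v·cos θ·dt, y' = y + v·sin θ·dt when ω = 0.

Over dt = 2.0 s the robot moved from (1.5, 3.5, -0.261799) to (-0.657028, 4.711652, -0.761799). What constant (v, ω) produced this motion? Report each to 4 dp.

v = -1.2500, ω = -0.2500

Δθ = -0.761799 − -0.261799 = -0.500000
ω = Δθ/dt = -0.500000/2.0 = -0.2500
R = Δx/(sin θ' − sin θ) = 5.0000
v = R·ω = 5.0000·-0.2500 = -1.2500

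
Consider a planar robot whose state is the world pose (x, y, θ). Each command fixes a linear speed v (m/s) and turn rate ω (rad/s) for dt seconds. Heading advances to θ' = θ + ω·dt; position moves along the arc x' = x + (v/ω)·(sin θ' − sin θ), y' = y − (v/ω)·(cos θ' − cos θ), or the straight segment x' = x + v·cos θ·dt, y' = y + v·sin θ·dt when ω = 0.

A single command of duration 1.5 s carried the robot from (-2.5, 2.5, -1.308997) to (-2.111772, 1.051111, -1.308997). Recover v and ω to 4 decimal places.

v = 1.0000, ω = 0.0000

Δθ = -1.308997 − -1.308997 = 0.000000
ω = Δθ/dt = 0.000000/1.5 = 0.0000
ω = 0 → v = (Δx·cos θ + Δy·sin θ)/dt = 1.0000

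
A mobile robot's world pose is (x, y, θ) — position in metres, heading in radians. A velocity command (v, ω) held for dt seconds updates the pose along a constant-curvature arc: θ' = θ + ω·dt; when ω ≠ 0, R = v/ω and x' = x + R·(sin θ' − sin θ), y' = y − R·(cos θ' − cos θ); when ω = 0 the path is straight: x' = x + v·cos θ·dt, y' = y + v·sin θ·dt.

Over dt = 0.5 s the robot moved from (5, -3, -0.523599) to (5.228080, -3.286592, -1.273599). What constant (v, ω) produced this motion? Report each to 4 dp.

v = 0.7500, ω = -1.5000

Δθ = -1.273599 − -0.523599 = -0.750000
ω = Δθ/dt = -0.750000/0.5 = -1.5000
R = −Δy/(cos θ' − cos θ) = -0.5000
v = R·ω = -0.5000·-1.5000 = 0.7500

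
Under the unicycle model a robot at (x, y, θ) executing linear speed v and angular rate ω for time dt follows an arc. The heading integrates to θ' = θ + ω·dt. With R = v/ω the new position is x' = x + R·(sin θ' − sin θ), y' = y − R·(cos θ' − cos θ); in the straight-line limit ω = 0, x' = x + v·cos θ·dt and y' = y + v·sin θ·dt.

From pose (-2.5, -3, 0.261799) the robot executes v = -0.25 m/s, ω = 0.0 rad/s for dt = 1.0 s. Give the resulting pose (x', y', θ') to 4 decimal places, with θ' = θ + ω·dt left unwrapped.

θ' = 0.2618 + 0.0·1.0 = 0.2618
ω = 0 → straight: x' = -2.5 + -0.25·cos(0.2618)·1.0 = -2.7415
y' = -3 + -0.25·sin(0.2618)·1.0 = -3.0647

(-2.7415, -3.0647, 0.2618)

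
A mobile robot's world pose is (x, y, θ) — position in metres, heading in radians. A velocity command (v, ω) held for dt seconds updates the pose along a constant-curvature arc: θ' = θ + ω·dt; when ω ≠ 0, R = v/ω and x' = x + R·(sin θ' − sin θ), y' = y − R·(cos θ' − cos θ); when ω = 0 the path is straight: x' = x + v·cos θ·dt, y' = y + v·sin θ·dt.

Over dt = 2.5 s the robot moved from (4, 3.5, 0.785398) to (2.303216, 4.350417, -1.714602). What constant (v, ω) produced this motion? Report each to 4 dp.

Δθ = -1.714602 − 0.785398 = -2.500000
ω = Δθ/dt = -2.500000/2.5 = -1.0000
R = Δx/(sin θ' − sin θ) = 1.0000
v = R·ω = 1.0000·-1.0000 = -1.0000

v = -1.0000, ω = -1.0000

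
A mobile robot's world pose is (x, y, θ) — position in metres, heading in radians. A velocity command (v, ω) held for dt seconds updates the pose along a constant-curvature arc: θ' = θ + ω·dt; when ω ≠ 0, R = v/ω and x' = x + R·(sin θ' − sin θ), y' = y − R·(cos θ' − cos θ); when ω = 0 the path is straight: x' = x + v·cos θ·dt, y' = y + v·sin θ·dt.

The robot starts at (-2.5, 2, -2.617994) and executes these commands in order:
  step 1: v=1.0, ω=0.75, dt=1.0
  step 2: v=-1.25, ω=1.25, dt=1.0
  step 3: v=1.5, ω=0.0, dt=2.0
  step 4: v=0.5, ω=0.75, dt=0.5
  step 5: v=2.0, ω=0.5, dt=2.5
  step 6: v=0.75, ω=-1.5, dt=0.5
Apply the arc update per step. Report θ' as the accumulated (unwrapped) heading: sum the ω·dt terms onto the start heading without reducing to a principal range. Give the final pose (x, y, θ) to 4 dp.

(3.8249, 2.4630, 0.2570)

step 1: θ'=-1.8680 (R=1.3333) → pose (-3.1082, 1.2358, -1.8680)
step 2: θ'=-0.6180 (R=-1.0000) → pose (-3.4850, 2.3436, -0.6180)
step 3: θ'=-0.6180 (straight) → pose (-1.0398, 0.6054, -0.6180)
step 4: θ'=-0.2430 (R=0.6667) → pose (-0.8140, 0.5017, -0.2430)
step 5: θ'=1.0070 (R=4.0000) → pose (3.5294, 2.2466, 1.0070)
step 6: θ'=0.2570 (R=-0.5000) → pose (3.8249, 2.4630, 0.2570)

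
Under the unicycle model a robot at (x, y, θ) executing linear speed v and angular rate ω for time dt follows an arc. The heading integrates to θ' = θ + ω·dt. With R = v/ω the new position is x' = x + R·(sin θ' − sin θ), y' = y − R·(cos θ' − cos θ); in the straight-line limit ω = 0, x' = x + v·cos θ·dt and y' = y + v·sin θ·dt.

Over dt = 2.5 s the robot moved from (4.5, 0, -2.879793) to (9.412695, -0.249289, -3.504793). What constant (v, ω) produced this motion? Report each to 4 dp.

v = -2.0000, ω = -0.2500

Δθ = -3.504793 − -2.879793 = -0.625000
ω = Δθ/dt = -0.625000/2.5 = -0.2500
R = Δx/(sin θ' − sin θ) = 8.0000
v = R·ω = 8.0000·-0.2500 = -2.0000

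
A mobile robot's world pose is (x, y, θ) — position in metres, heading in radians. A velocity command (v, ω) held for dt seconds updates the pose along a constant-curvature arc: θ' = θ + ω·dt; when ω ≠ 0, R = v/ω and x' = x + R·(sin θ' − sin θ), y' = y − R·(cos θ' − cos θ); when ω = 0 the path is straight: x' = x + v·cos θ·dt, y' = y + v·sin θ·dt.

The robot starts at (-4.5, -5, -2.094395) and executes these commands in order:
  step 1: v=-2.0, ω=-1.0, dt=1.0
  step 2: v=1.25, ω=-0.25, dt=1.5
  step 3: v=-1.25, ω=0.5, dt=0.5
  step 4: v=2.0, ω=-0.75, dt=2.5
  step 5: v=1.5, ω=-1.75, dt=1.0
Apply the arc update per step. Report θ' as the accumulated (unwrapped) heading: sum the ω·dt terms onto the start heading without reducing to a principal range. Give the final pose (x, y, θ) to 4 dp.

step 1: θ'=-3.0944 (R=2.0000) → pose (-2.8623, -4.0022, -3.0944)
step 2: θ'=-3.4694 (R=-5.0000) → pose (-4.7080, -3.7416, -3.4694)
step 3: θ'=-3.2194 (R=-2.5000) → pose (-4.0974, -3.8671, -3.2194)
step 4: θ'=-5.0944 (R=-2.6667) → pose (-6.3646, -0.2144, -5.0944)
step 5: θ'=-6.8444 (R=-0.8571) → pose (-5.1131, 0.1917, -6.8444)

(-5.1131, 0.1917, -6.8444)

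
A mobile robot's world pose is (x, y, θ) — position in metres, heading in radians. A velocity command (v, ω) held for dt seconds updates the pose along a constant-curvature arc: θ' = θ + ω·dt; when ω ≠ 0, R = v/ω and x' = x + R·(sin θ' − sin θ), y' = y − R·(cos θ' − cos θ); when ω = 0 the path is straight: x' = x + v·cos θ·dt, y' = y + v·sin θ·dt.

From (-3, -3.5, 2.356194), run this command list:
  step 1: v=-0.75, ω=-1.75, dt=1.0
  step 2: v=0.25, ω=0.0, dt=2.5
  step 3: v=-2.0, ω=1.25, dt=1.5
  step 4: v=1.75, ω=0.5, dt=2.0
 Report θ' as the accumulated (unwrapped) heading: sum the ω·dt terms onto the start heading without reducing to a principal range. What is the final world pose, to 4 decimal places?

(-5.9280, -5.8417, 3.4812)

step 1: θ'=0.6062 (R=0.4286) → pose (-3.0589, -4.1553, 0.6062)
step 2: θ'=0.6062 (straight) → pose (-2.5452, -3.7992, 0.6062)
step 3: θ'=2.4812 (R=-1.6000) → pose (-2.6151, -6.3777, 2.4812)
step 4: θ'=3.4812 (R=3.5000) → pose (-5.9280, -5.8417, 3.4812)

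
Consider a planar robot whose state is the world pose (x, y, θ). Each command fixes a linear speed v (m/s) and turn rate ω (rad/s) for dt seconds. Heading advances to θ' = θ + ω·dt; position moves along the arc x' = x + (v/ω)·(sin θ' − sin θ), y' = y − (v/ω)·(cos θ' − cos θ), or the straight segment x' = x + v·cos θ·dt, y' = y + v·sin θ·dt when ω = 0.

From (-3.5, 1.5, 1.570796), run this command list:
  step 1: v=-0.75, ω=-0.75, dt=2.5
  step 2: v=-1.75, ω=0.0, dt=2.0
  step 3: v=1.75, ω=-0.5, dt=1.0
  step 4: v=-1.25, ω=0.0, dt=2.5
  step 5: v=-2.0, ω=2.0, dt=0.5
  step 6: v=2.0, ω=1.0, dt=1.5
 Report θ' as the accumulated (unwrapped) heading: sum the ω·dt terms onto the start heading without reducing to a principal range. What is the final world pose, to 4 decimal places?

step 1: θ'=-0.3042 (R=1.0000) → pose (-4.7995, 0.5459, -0.3042)
step 2: θ'=-0.3042 (straight) → pose (-8.1388, 1.5943, -0.3042)
step 3: θ'=-0.8042 (R=-3.5000) → pose (-6.6662, 0.6829, -0.8042)
step 4: θ'=-0.8042 (straight) → pose (-8.8340, 2.9338, -0.8042)
step 5: θ'=0.1958 (R=-1.0000) → pose (-9.7488, 3.2210, 0.1958)
step 6: θ'=1.6958 (R=2.0000) → pose (-8.1535, 5.4321, 1.6958)

(-8.1535, 5.4321, 1.6958)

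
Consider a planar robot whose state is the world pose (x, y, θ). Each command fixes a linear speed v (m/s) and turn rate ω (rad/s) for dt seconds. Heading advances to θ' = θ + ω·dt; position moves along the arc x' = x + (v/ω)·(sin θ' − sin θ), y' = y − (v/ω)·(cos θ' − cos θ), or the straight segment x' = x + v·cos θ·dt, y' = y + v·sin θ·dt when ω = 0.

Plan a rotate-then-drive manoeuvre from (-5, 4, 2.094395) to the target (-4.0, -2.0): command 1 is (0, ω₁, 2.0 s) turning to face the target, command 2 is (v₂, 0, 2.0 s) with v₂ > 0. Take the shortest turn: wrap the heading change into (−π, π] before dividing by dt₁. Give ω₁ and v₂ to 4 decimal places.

ω₁ = 1.3916, v₂ = 3.0414

heading to target = atan2(-2−4, -4−-5) = -1.4056
Δθ = wrap(-1.4056 − 2.0944) = 2.7831; ω₁ = Δθ/dt₁ = 1.3916
distance = √((-4−-5)² + (-2−4)²) = 6.0828; v₂ = distance/dt₂ = 3.0414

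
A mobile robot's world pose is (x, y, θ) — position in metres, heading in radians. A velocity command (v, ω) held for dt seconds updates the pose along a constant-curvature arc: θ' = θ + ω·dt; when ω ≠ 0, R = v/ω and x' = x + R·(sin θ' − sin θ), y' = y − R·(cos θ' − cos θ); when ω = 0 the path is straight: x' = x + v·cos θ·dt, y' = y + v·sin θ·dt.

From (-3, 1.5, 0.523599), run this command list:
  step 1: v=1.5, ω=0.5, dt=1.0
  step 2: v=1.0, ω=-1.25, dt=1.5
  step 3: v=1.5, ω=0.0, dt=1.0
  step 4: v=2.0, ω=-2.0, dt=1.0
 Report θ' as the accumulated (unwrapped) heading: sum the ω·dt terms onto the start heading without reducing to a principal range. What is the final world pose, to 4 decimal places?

step 1: θ'=1.0236 (R=3.0000) → pose (-1.9380, 2.5372, 1.0236)
step 2: θ'=-0.8514 (R=-0.8000) → pose (-0.6531, 2.6481, -0.8514)
step 3: θ'=-0.8514 (straight) → pose (0.3353, 1.5198, -0.8514)
step 4: θ'=-2.8514 (R=-1.0000) → pose (-0.1308, -0.0973, -2.8514)

(-0.1308, -0.0973, -2.8514)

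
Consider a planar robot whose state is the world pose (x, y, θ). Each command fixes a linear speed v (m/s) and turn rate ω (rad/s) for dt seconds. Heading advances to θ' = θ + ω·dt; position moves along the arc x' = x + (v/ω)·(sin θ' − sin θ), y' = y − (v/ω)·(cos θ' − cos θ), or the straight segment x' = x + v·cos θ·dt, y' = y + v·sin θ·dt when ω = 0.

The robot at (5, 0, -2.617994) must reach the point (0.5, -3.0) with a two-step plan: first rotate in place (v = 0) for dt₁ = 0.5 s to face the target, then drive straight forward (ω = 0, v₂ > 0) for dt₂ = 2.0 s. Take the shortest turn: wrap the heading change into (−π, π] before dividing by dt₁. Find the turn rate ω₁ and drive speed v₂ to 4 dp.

ω₁ = 0.1288, v₂ = 2.7042

heading to target = atan2(-3−0, 0.5−5) = -2.5536
Δθ = wrap(-2.5536 − -2.6180) = 0.0644; ω₁ = Δθ/dt₁ = 0.1288
distance = √((0.5−5)² + (-3−0)²) = 5.4083; v₂ = distance/dt₂ = 2.7042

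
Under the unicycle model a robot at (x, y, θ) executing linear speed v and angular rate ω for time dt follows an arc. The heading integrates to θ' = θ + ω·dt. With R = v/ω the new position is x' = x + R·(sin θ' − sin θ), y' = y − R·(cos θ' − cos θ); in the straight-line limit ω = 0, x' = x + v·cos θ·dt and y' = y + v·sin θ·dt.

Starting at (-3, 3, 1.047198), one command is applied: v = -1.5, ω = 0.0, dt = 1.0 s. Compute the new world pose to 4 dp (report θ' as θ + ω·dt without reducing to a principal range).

θ' = 1.0472 + 0.0·1.0 = 1.0472
ω = 0 → straight: x' = -3 + -1.5·cos(1.0472)·1.0 = -3.7500
y' = 3 + -1.5·sin(1.0472)·1.0 = 1.7010

(-3.7500, 1.7010, 1.0472)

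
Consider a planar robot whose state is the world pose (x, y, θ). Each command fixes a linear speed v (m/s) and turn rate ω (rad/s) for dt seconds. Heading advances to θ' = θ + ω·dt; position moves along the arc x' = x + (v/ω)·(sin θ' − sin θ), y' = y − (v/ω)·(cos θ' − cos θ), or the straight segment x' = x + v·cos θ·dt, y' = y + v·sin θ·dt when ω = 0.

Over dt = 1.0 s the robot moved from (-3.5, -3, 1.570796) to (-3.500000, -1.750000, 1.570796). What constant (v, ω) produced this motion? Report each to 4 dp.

v = 1.2500, ω = 0.0000

Δθ = 1.570796 − 1.570796 = 0.000000
ω = Δθ/dt = 0.000000/1.0 = 0.0000
ω = 0 → v = (Δx·cos θ + Δy·sin θ)/dt = 1.2500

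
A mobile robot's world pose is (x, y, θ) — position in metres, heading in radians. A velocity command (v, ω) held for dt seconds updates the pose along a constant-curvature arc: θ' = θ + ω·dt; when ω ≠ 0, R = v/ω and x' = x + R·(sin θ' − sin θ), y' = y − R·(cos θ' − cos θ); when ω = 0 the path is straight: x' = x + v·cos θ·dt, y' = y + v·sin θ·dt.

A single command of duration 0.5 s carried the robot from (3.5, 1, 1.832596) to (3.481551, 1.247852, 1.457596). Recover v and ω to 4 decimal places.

Δθ = 1.457596 − 1.832596 = -0.375000
ω = Δθ/dt = -0.375000/0.5 = -0.7500
R = −Δy/(cos θ' − cos θ) = -0.6667
v = R·ω = -0.6667·-0.7500 = 0.5000

v = 0.5000, ω = -0.7500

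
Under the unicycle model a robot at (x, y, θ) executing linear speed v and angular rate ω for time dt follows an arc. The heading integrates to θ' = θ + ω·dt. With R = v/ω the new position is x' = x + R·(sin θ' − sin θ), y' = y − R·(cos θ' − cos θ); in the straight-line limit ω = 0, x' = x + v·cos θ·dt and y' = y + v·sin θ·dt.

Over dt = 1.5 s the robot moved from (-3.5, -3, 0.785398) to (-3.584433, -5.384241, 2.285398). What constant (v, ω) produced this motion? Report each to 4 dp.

Δθ = 2.285398 − 0.785398 = 1.500000
ω = Δθ/dt = 1.500000/1.5 = 1.0000
R = −Δy/(cos θ' − cos θ) = -1.7500
v = R·ω = -1.7500·1.0000 = -1.7500

v = -1.7500, ω = 1.0000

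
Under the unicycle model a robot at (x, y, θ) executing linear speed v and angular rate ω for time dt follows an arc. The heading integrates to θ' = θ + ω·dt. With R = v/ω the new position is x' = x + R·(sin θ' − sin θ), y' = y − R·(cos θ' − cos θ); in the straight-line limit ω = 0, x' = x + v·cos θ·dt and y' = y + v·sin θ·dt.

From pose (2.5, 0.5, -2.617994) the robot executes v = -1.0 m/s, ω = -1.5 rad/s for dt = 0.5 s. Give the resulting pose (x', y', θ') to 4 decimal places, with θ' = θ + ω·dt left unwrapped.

(2.9830, 0.5723, -3.3680)

θ' = -2.6180 + -1.5·0.5 = -3.3680
R = v/ω = -1.0/-1.5 = 0.6667
x' = 2.5 + 0.6667·(sin -3.3680 − sin -2.6180) = 2.9830
y' = 0.5 − 0.6667·(cos -3.3680 − cos -2.6180) = 0.5723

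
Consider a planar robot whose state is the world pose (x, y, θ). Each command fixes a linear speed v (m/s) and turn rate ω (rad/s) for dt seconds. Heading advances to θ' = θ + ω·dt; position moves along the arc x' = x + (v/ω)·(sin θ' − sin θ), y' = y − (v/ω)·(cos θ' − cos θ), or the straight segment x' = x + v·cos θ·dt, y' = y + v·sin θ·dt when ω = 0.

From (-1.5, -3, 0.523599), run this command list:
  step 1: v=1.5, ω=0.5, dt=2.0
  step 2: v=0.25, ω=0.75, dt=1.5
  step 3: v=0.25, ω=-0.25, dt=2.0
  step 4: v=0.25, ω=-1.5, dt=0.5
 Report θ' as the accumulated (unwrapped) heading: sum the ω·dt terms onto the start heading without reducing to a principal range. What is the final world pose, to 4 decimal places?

step 1: θ'=1.5236 (R=3.0000) → pose (-0.0033, -0.5435, 1.5236)
step 2: θ'=2.6486 (R=0.3333) → pose (-0.1785, -0.2341, 2.6486)
step 3: θ'=2.1486 (R=-1.0000) → pose (-0.5429, 0.1006, 2.1486)
step 4: θ'=1.3986 (R=-0.1667) → pose (-0.5675, 0.2202, 1.3986)

(-0.5675, 0.2202, 1.3986)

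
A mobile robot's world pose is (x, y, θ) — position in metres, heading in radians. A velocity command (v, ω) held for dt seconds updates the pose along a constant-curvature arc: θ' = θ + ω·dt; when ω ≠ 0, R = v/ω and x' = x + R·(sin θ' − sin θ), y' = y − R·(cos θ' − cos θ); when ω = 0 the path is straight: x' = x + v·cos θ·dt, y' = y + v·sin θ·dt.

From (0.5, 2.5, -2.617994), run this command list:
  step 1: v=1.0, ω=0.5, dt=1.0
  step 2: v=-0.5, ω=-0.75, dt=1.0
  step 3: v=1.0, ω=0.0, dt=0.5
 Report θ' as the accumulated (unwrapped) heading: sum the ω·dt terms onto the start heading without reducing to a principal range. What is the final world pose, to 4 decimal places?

step 1: θ'=-2.1180 (R=2.0000) → pose (-0.2080, 1.8085, -2.1180)
step 2: θ'=-2.8680 (R=0.6667) → pose (0.1812, 2.1035, -2.8680)
step 3: θ'=-2.8680 (straight) → pose (-0.3002, 1.9684, -2.8680)

(-0.3002, 1.9684, -2.8680)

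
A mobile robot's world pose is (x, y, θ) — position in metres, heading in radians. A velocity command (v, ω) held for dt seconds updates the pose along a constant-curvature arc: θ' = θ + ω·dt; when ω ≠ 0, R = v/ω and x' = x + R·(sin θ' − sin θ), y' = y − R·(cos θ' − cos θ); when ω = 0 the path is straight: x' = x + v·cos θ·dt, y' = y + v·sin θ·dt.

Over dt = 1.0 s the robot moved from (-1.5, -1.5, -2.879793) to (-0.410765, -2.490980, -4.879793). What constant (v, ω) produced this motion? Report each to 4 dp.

v = -1.7500, ω = -2.0000

Δθ = -4.879793 − -2.879793 = -2.000000
ω = Δθ/dt = -2.000000/1.0 = -2.0000
R = Δx/(sin θ' − sin θ) = 0.8750
v = R·ω = 0.8750·-2.0000 = -1.7500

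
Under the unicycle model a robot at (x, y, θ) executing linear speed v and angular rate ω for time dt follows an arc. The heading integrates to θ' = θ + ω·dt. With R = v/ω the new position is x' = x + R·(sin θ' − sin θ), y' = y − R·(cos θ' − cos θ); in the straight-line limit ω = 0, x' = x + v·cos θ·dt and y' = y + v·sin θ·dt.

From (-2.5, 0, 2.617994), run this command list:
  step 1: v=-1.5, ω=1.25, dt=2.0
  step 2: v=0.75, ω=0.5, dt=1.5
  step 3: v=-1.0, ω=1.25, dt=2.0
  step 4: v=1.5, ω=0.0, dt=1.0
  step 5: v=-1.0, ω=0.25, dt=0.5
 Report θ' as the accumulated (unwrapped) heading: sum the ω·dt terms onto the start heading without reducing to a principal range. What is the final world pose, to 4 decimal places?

(-1.5086, 0.4939, 8.4930)

step 1: θ'=5.1180 (R=-1.2000) → pose (-0.7974, 1.5127, 5.1180)
step 2: θ'=5.8680 (R=1.5000) → pose (-0.0241, 0.7320, 5.8680)
step 3: θ'=8.3680 (R=-0.8000) → pose (-1.0434, -0.3933, 8.3680)
step 4: θ'=8.3680 (straight) → pose (-1.7809, 0.9128, 8.3680)
step 5: θ'=8.4930 (R=-4.0000) → pose (-1.5086, 0.4939, 8.4930)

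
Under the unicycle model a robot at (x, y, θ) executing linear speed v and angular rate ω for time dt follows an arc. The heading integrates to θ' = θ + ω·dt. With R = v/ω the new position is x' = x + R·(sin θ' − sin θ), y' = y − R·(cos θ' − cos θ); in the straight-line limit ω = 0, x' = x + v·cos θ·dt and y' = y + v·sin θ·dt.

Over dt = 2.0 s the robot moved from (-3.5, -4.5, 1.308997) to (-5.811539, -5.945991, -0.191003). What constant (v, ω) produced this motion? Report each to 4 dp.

Δθ = -0.191003 − 1.308997 = -1.500000
ω = Δθ/dt = -1.500000/2.0 = -0.7500
R = Δx/(sin θ' − sin θ) = 2.0000
v = R·ω = 2.0000·-0.7500 = -1.5000

v = -1.5000, ω = -0.7500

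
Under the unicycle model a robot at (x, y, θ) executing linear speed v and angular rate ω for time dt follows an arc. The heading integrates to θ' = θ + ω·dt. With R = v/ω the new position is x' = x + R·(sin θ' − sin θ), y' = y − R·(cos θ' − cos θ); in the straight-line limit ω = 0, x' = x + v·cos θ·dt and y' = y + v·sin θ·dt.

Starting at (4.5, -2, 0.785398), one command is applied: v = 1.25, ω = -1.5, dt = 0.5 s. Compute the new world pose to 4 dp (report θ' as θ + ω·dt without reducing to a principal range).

θ' = 0.7854 + -1.5·0.5 = 0.0354
R = v/ω = 1.25/-1.5 = -0.8333
x' = 4.5 + -0.8333·(sin 0.0354 − sin 0.7854) = 5.0598
y' = -2 − -0.8333·(cos 0.0354 − cos 0.7854) = -1.7564

(5.0598, -1.7564, 0.0354)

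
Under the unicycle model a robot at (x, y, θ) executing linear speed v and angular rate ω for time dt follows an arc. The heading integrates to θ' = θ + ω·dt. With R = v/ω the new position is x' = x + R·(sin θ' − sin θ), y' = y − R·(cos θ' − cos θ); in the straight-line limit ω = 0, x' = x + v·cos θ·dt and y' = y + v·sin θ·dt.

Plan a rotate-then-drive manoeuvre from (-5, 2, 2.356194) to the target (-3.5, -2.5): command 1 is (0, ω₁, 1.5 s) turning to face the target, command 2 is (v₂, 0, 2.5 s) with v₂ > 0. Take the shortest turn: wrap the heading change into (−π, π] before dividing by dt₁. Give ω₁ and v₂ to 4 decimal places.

ω₁ = 1.7853, v₂ = 1.8974

heading to target = atan2(-2.5−2, -3.5−-5) = -1.2490
Δθ = wrap(-1.2490 − 2.3562) = 2.6779; ω₁ = Δθ/dt₁ = 1.7853
distance = √((-3.5−-5)² + (-2.5−2)²) = 4.7434; v₂ = distance/dt₂ = 1.8974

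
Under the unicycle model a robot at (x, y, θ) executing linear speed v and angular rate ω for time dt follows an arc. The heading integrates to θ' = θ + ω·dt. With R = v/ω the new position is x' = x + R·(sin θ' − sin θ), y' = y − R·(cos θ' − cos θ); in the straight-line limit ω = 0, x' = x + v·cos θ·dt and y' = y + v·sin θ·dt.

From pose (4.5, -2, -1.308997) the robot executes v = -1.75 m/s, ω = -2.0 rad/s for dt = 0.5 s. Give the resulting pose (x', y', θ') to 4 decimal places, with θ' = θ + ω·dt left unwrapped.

(4.6980, -1.1847, -2.3090)

θ' = -1.3090 + -2.0·0.5 = -2.3090
R = v/ω = -1.75/-2.0 = 0.8750
x' = 4.5 + 0.8750·(sin -2.3090 − sin -1.3090) = 4.6980
y' = -2 − 0.8750·(cos -2.3090 − cos -1.3090) = -1.1847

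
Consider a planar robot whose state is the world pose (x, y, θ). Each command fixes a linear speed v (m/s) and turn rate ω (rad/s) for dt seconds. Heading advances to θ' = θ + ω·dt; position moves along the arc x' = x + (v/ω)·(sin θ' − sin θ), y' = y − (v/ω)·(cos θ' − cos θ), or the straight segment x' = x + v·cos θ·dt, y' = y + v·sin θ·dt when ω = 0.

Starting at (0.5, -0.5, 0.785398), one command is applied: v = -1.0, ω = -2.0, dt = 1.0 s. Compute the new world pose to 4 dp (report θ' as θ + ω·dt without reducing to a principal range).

(-0.3222, -0.3208, -1.2146)

θ' = 0.7854 + -2.0·1.0 = -1.2146
R = v/ω = -1.0/-2.0 = 0.5000
x' = 0.5 + 0.5000·(sin -1.2146 − sin 0.7854) = -0.3222
y' = -0.5 − 0.5000·(cos -1.2146 − cos 0.7854) = -0.3208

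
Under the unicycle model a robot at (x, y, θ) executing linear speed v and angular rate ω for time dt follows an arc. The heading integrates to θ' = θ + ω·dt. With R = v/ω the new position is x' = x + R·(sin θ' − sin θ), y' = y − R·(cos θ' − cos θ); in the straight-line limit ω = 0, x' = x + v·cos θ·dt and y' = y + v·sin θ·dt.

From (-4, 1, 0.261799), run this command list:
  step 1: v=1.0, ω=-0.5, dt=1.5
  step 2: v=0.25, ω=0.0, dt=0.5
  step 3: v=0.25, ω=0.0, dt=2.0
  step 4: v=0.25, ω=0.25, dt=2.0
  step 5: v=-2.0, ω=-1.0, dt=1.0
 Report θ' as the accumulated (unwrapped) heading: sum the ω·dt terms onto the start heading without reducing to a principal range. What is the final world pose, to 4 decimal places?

step 1: θ'=-0.4882 (R=-2.0000) → pose (-2.5443, 0.8345, -0.4882)
step 2: θ'=-0.4882 (straight) → pose (-2.4339, 0.7759, -0.4882)
step 3: θ'=-0.4882 (straight) → pose (-1.9923, 0.5414, -0.4882)
step 4: θ'=0.0118 (R=1.0000) → pose (-1.5115, 0.4246, 0.0118)
step 5: θ'=-0.9882 (R=2.0000) → pose (-3.2051, 1.3241, -0.9882)

(-3.2051, 1.3241, -0.9882)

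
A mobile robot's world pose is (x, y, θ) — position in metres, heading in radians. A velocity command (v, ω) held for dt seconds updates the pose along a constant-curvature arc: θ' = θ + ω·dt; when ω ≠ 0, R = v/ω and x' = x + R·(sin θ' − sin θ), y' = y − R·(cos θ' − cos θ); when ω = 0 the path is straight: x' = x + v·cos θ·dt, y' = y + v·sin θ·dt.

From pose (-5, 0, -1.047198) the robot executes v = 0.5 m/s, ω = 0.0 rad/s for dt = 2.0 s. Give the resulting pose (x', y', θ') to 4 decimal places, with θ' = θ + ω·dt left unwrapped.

θ' = -1.0472 + 0.0·2.0 = -1.0472
ω = 0 → straight: x' = -5 + 0.5·cos(-1.0472)·2.0 = -4.5000
y' = 0 + 0.5·sin(-1.0472)·2.0 = -0.8660

(-4.5000, -0.8660, -1.0472)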